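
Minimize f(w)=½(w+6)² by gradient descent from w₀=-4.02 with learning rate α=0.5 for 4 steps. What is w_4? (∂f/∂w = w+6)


step 1: grad = -4.02+6 = 1.98; w = -4.02 - 0.5·(1.98) = -5.01
step 2: grad = -5.01+6 = 0.99; w = -5.01 - 0.5·(0.99) = -5.505
step 3: grad = -5.505+6 = 0.495; w = -5.505 - 0.5·(0.495) = -5.7525
step 4: grad = -5.7525+6 = 0.2475; w = -5.7525 - 0.5·(0.2475) = -5.87625

-5.87625


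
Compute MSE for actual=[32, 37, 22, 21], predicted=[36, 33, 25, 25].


Squared errors: (32-36)²=16, (37-33)²=16, (22-25)²=9, (21-25)²=16
Sum = 57
MSE = 57/4 = 57/4

57/4


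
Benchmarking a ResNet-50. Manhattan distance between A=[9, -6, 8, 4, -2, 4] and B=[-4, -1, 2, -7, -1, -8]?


d = |9+ 4| + |-6+ 1| + |8-2| + |4+ 7| + |-2+ 1| + |4+ 8|
  = 13 + 5 + 6 + 11 + 1 + 12
  = 48

48


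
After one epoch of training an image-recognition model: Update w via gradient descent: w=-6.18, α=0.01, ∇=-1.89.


w_new = w - α·∇
= -6.18 - 0.01·-1.89
= -6.18 + 0.0189
= -6.1611

-6.1611


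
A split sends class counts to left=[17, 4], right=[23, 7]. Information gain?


Parent = [40, 11], H_parent = 0.7522
H_left = 0.7025 (n=21), H_right = 0.7838 (n=30)
H_children = (21/51)·0.7025 + (30/51)·0.7838 = 0.7503
IG = 0.7522 - 0.7503 = 0.0019

0.0019


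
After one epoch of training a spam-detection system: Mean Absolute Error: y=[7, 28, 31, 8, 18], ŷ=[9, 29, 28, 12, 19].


Absolute errors: |7-9|=2, |28-29|=1, |31-28|=3, |8-12|=4, |18-19|=1
Sum = 11
MAE = 11/5 = 11/5

11/5


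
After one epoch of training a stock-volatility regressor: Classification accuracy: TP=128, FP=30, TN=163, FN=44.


Accuracy = (TP+TN)/(TP+TN+FP+FN)
= (128+163)/(365)
= 291/365 = 79.73%

79.73%


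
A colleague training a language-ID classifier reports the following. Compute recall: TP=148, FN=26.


Recall = TP/(TP+FN)
= 148/(148+26)
= 148/174 = 85.06%

85.06%


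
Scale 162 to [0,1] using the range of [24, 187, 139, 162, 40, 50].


min=24, max=187
(162-24)/(187-24) = 138/163 = 0.8466

0.8466


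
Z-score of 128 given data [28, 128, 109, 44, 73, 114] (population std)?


μ = 82.6667, σ = 37.2096
z = (128 - 82.6667)/37.2096 = 1.2183

1.2183


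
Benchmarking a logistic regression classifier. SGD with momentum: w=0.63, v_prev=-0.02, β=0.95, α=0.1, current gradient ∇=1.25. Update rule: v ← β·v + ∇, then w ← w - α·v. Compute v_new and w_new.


v_new = 0.95·-0.02 + 1.25 = -0.019 + 1.25 = 1.231
w_new = 0.63 - 0.1·1.231 = 0.63 - 0.1231 = 0.5069

v_new=1.231, w_new=0.5069


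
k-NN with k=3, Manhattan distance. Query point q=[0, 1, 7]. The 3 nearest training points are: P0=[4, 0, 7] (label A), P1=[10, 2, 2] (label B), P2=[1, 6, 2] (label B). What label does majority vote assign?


d(q,P0) = 5  (label A)
d(q,P1) = 16  (label B)
d(q,P2) = 11  (label B)
Votes: A=1, B=2
Majority → B

B


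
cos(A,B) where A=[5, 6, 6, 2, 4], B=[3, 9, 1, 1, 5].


A·B = 5·3 + 6·9 + 6·1 + 2·1 + 4·5 = 97
‖A‖ = √117 = 10.8167, ‖B‖ = √117 = 10.8167
cos = 97/(√117·√117) = 97/√13689 = 0.8291

0.8291


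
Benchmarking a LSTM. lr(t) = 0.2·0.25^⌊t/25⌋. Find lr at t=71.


n_drops = ⌊71/25⌋ = 2
lr = 0.2·0.25^2 = 0.2·0.0625 = 0.0125

0.0125


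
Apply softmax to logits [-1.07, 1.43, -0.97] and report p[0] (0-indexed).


Exponentials: e^-1.07=0.343, e^1.43=4.1787, e^-0.97=0.3791
Sum = 4.9008
Softmax = [0.07, 0.8527, 0.0774]
p[0] = 0.343/4.9008 = 0.07

0.07


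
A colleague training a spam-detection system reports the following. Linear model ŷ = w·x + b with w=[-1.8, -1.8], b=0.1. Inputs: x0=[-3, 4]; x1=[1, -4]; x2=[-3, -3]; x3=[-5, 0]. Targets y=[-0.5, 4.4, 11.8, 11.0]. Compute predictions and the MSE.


ŷ0 = (-1.8)·(-3) + (-1.8)·(4) + 0.1 = -1.7
ŷ1 = (-1.8)·(1) + (-1.8)·(-4) + 0.1 = 5.5
ŷ2 = (-1.8)·(-3) + (-1.8)·(-3) + 0.1 = 10.9
ŷ3 = (-1.8)·(-5) + (-1.8)·(0) + 0.1 = 9.1
errors² = [1.44, 1.21, 0.81, 3.61]
MSE = 7.0700/4 = 1.7675

1.7675


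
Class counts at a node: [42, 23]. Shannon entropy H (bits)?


Probabilities: [42/65, 23/65] ≈ [0.6462, 0.3538]
H = -((42/65)·log₂(42/65) + (23/65)·log₂(23/65))
  = 0.9375 bits

0.9375 bits


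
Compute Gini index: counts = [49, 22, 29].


Probabilities: [49/100, 22/100, 29/100] ≈ [0.49, 0.22, 0.29]
Σpᵢ² = (2401 + 484 + 841)/100² = 3726/10000
Gini = 1 - Σpᵢ² = 1 - 3726/10000 = 0.6274

0.6274


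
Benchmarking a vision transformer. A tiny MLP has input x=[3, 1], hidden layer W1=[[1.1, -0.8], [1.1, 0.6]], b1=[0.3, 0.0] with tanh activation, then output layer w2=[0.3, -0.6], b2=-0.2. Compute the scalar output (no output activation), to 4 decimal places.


z1[0] = (1.1)·(3) + (-0.8)·(1) + 0.3 = 2.8
z1[1] = (1.1)·(3) + (0.6)·(1) + 0.0 = 3.9
h = tanh(z1) = [0.9926, 0.9992]
output = (0.3)·(0.9926) + (-0.6)·(0.9992) - 0.2 = -0.5017

-0.5017


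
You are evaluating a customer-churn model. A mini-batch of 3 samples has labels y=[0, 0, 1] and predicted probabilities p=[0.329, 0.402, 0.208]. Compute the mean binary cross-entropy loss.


L[0] = -ln(1-0.329) = -ln(0.671) = 0.399
L[1] = -ln(1-0.402) = -ln(0.598) = 0.5142
L[2] = -ln(0.208) = 1.5702
mean = (0.399 + 0.5142 + 1.5702)/3 = 0.8278

0.8278


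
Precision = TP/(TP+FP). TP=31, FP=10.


Precision = TP/(TP+FP)
= 31/(31+10)
= 31/41 = 75.61%

75.61%


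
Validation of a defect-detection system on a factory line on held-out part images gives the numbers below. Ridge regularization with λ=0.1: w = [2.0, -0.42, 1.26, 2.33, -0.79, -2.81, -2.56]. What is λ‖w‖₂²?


‖w‖₂² = (2.0)² + (-0.42)² + (1.26)² + (2.33)² + (-0.79)² + (-2.81)² + (-2.56)²
     = 4 + 0.1764 + 1.5876 + 5.4289 + 0.6241 + 7.8961 + 6.5536
     = 26.2667
λ·‖w‖₂² = 0.1·26.2667 = 2.62667

2.62667


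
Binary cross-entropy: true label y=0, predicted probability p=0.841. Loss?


BCE = -[y·ln(p) + (1-y)·ln(1-p)]
= -0 - 1·ln(1-0.841)
= -ln(0.159) = 1.8389

1.8389


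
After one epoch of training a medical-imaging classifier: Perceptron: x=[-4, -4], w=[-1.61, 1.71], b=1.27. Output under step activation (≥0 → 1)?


z = (-4)·(-1.61) + (-4)·(1.71) + 1.27
  = 0.87
step(z) = 1 (z≥0)

1


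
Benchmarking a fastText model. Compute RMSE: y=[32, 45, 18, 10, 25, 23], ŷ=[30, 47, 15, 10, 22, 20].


MSE = 35/6 = 5.8333
RMSE = √(35/6) = 2.4152

2.4152


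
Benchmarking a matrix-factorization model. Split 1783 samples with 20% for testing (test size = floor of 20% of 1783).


Test = ⌊1783·20/100⌋ = 356
Train = 1783 - 356 = 1427

Train: 1427, Test: 356


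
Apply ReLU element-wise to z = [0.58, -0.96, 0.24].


ReLU(0.58) = max(0, 0.58) = 0.58
ReLU(-0.96) = max(0, -0.96) = 0.0
ReLU(0.24) = max(0, 0.24) = 0.24
result = [0.58, 0.0, 0.24]

[0.58, 0.0, 0.24]


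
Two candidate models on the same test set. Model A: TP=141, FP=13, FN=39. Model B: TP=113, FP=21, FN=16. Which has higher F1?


Model A: P=141/154=0.9156, R=141/180=0.7833, F1=2PR/(P+R)=2TP/(2TP+FP+FN)=282/334=0.8443
Model B: P=113/134=0.8433, R=113/129=0.876, F1=2PR/(P+R)=2TP/(2TP+FP+FN)=226/263=0.8593
0.8443 < 0.8593 → Model B

Model B


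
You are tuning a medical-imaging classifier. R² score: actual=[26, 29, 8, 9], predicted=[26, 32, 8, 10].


ȳ = 18
SS_res = Σ(y-ŷ)² = 10
SS_tot = Σ(y-ȳ)² = 366
R² = 1 - SS_res/SS_tot = 1 - 0.0273 = 0.9727

0.9727


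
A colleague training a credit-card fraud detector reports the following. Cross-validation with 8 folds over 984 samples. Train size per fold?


Fold size = 984/8 = 123
Training per fold = 984 - 123 = 861

861


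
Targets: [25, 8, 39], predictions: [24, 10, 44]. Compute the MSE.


Squared errors: (25-24)²=1, (8-10)²=4, (39-44)²=25
Sum = 30
MSE = 30/3 = 10

10


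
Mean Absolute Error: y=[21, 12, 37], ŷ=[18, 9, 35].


Absolute errors: |21-18|=3, |12-9|=3, |37-35|=2
Sum = 8
MAE = 8/3 = 8/3

8/3


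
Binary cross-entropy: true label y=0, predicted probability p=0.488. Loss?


BCE = -[y·ln(p) + (1-y)·ln(1-p)]
= -0 - 1·ln(1-0.488)
= -ln(0.512) = 0.6694

0.6694


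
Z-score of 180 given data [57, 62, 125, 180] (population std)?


μ = 106, σ = 50.4331
z = (180 - 106)/50.4331 = 1.4673

1.4673


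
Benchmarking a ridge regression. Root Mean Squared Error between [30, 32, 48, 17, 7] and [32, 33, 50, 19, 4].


MSE = 22/5 = 4.4
RMSE = √(22/5) = 2.0976

2.0976


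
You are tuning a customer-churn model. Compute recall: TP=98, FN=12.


Recall = TP/(TP+FN)
= 98/(98+12)
= 98/110 = 89.09%

89.09%


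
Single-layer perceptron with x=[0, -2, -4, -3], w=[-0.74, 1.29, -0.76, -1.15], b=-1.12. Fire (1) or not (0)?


z = (0)·(-0.74) + (-2)·(1.29) + (-4)·(-0.76) + (-3)·(-1.15) - 1.12
  = 2.79
step(z) = 1 (z≥0)

1


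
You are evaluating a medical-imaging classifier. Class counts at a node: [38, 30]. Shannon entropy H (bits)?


Probabilities: [38/68, 30/68] ≈ [0.5588, 0.4412]
H = -((38/68)·log₂(38/68) + (30/68)·log₂(30/68))
  = 0.99 bits

0.99 bits


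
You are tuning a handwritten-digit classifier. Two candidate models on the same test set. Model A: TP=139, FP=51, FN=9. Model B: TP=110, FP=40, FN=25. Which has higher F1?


Model A: P=139/190=0.7316, R=139/148=0.9392, F1=2PR/(P+R)=2TP/(2TP+FP+FN)=278/338=0.8225
Model B: P=110/150=0.7333, R=110/135=0.8148, F1=2PR/(P+R)=2TP/(2TP+FP+FN)=220/285=0.7719
0.8225 > 0.7719 → Model A

Model A


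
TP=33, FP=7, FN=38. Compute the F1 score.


Precision = 33/40 = 0.825
Recall = 33/71 = 0.4648
F1 = 2·P·R/(P+R) = 2·TP/(2·TP+FP+FN) = 66/(66+7+38) = 66/111 = 0.5946

0.5946


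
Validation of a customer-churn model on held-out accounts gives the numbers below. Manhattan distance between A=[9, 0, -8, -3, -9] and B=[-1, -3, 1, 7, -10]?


d = |9+ 1| + |0+ 3| + |-8-1| + |-3-7| + |-9+ 10|
  = 10 + 3 + 9 + 10 + 1
  = 33

33


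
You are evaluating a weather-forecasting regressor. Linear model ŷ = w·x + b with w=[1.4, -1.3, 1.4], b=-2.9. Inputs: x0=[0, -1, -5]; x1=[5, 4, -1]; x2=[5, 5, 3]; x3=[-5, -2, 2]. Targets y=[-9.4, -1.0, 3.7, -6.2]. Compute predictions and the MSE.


ŷ0 = (1.4)·(0) + (-1.3)·(-1) + (1.4)·(-5) - 2.9 = -8.6
ŷ1 = (1.4)·(5) + (-1.3)·(4) + (1.4)·(-1) - 2.9 = -2.5
ŷ2 = (1.4)·(5) + (-1.3)·(5) + (1.4)·(3) - 2.9 = 1.8
ŷ3 = (1.4)·(-5) + (-1.3)·(-2) + (1.4)·(2) - 2.9 = -4.5
errors² = [0.64, 2.25, 3.61, 2.89]
MSE = 9.3900/4 = 2.3475

2.3475


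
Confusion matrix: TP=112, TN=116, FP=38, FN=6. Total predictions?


Total = TP + TN + FP + FN
= 112 + 116 + 38 + 6
= 272
(Predicted positive: 150, predicted negative: 122)

272


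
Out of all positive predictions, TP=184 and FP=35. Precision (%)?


Precision = TP/(TP+FP)
= 184/(184+35)
= 184/219 = 84.02%

84.02%


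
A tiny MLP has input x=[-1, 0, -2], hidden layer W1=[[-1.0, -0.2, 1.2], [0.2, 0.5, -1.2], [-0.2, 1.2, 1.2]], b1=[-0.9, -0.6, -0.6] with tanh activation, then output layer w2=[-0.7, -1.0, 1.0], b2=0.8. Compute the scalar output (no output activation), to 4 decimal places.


z1[0] = (-1.0)·(-1) + (-0.2)·(0) + (1.2)·(-2) - 0.9 = -2.3
z1[1] = (0.2)·(-1) + (0.5)·(0) + (-1.2)·(-2) - 0.6 = 1.6
z1[2] = (-0.2)·(-1) + (1.2)·(0) + (1.2)·(-2) - 0.6 = -2.8
h = tanh(z1) = [-0.9801, 0.9217, -0.9926]
output = (-0.7)·(-0.9801) + (-1.0)·(0.9217) + (1.0)·(-0.9926) + 0.8 = -0.4282

-0.4282


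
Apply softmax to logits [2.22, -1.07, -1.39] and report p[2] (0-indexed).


Exponentials: e^2.22=9.2073, e^-1.07=0.343, e^-1.39=0.2491
Sum = 9.7994
Softmax = [0.9396, 0.035, 0.0254]
p[2] = 0.2491/9.7994 = 0.0254

0.0254


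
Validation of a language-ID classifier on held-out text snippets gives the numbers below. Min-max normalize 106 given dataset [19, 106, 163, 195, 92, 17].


min=17, max=195
(106-17)/(195-17) = 89/178 = 0.5

0.5


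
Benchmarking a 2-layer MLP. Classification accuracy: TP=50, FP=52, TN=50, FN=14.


Accuracy = (TP+TN)/(TP+TN+FP+FN)
= (50+50)/(166)
= 100/166 = 60.24%

60.24%


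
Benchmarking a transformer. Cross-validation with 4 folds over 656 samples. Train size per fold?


Fold size = 656/4 = 164
Training per fold = 656 - 164 = 492

492


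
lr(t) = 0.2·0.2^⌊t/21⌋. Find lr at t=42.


n_drops = ⌊42/21⌋ = 2
lr = 0.2·0.2^2 = 0.2·0.04 = 0.008

0.008


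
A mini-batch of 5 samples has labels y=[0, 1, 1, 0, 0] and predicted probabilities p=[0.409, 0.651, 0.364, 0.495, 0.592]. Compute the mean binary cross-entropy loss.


L[0] = -ln(1-0.409) = -ln(0.591) = 0.5259
L[1] = -ln(0.651) = 0.4292
L[2] = -ln(0.364) = 1.0106
L[3] = -ln(1-0.495) = -ln(0.505) = 0.6832
L[4] = -ln(1-0.592) = -ln(0.408) = 0.8965
mean = (0.5259 + 0.4292 + 1.0106 + 0.6832 + 0.8965)/5 = 0.7091

0.7091


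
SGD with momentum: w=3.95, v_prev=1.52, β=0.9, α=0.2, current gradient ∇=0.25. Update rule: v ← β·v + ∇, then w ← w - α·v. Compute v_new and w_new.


v_new = 0.9·1.52 + 0.25 = 1.368 + 0.25 = 1.618
w_new = 3.95 - 0.2·1.618 = 3.95 - 0.3236 = 3.6264

v_new=1.618, w_new=3.6264


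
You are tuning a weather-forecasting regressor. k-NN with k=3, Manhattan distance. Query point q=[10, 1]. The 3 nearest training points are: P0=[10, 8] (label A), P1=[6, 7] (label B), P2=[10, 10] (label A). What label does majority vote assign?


d(q,P0) = 7  (label A)
d(q,P1) = 10  (label B)
d(q,P2) = 9  (label A)
Votes: A=2, B=1
Majority → A

A


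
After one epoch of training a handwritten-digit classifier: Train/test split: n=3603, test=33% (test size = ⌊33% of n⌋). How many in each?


Test = ⌊3603·33/100⌋ = 1188
Train = 3603 - 1188 = 2415

Train: 2415, Test: 1188


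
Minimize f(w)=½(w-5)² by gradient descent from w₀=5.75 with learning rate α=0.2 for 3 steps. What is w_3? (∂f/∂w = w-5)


step 1: grad = 5.75-5 = 0.75; w = 5.75 - 0.2·(0.75) = 5.6
step 2: grad = 5.6-5 = 0.6; w = 5.6 - 0.2·(0.6) = 5.48
step 3: grad = 5.48-5 = 0.48; w = 5.48 - 0.2·(0.48) = 5.384

5.384


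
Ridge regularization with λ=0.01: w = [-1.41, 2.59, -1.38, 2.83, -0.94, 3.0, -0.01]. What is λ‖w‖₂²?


‖w‖₂² = (-1.41)² + (2.59)² + (-1.38)² + (2.83)² + (-0.94)² + (3.0)² + (-0.01)²
     = 1.9881 + 6.7081 + 1.9044 + 8.0089 + 0.8836 + 9 + 0.0001
     = 28.4932
λ·‖w‖₂² = 0.01·28.4932 = 0.284932

0.284932


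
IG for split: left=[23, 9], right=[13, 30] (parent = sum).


Parent = [36, 39], H_parent = 0.9988
H_left = 0.8571 (n=32), H_right = 0.8841 (n=43)
H_children = (32/75)·0.8571 + (43/75)·0.8841 = 0.8726
IG = 0.9988 - 0.8726 = 0.1262

0.1262


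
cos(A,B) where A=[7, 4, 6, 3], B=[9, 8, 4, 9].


A·B = 7·9 + 4·8 + 6·4 + 3·9 = 146
‖A‖ = √110 = 10.4881, ‖B‖ = √242 = 15.5563
cos = 146/(√110·√242) = 146/√26620 = 0.8948

0.8948


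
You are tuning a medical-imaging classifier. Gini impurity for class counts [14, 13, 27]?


Probabilities: [14/54, 13/54, 27/54] ≈ [0.2593, 0.2407, 0.5]
Σpᵢ² = (196 + 169 + 729)/54² = 1094/2916
Gini = 1 - Σpᵢ² = 1 - 1094/2916 = 0.6248

0.6248


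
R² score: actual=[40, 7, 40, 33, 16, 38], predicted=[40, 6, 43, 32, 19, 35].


ȳ = 29
SS_res = Σ(y-ŷ)² = 29
SS_tot = Σ(y-ȳ)² = 992
R² = 1 - SS_res/SS_tot = 1 - 0.0292 = 0.9708

0.9708


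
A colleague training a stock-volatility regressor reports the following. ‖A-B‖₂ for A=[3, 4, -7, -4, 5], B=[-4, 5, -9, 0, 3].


d = √((3+ 4)² + (4-5)² + (-7+ 9)² + (-4-0)² + (5-3)²)
  = √(49 + 1 + 4 + 16 + 4)
  = √74 = 8.6023

8.6023


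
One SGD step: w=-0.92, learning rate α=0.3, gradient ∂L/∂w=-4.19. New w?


w_new = w - α·∇
= -0.92 - 0.3·-4.19
= -0.92 + 1.257
= 0.337

0.337


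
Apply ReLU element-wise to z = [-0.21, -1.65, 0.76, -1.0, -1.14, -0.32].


ReLU(-0.21) = max(0, -0.21) = 0.0
ReLU(-1.65) = max(0, -1.65) = 0.0
ReLU(0.76) = max(0, 0.76) = 0.76
ReLU(-1.0) = max(0, -1.0) = 0.0
ReLU(-1.14) = max(0, -1.14) = 0.0
ReLU(-0.32) = max(0, -0.32) = 0.0
result = [0.0, 0.0, 0.76, 0.0, 0.0, 0.0]

[0.0, 0.0, 0.76, 0.0, 0.0, 0.0]


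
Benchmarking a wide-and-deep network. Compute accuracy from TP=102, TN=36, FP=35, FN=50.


Accuracy = (TP+TN)/(TP+TN+FP+FN)
= (102+36)/(223)
= 138/223 = 61.88%

61.88%


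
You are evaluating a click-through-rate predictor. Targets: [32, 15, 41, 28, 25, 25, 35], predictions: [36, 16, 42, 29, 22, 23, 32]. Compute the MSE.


Squared errors: (32-36)²=16, (15-16)²=1, (41-42)²=1, (28-29)²=1, (25-22)²=9, (25-23)²=4, (35-32)²=9
Sum = 41
MSE = 41/7 = 41/7

41/7


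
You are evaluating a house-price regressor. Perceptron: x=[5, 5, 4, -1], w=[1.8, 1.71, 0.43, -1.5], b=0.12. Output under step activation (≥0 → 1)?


z = (5)·(1.8) + (5)·(1.71) + (4)·(0.43) + (-1)·(-1.5) + 0.12
  = 20.89
step(z) = 1 (z≥0)

1


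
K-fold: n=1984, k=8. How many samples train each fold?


Fold size = 1984/8 = 248
Training per fold = 1984 - 248 = 1736

1736


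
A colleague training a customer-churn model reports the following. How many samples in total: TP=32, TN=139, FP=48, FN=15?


Total = TP + TN + FP + FN
= 32 + 139 + 48 + 15
= 234
(Predicted positive: 80, predicted negative: 154)

234


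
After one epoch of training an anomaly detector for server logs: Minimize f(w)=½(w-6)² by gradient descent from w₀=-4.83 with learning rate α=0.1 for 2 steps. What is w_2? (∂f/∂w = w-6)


step 1: grad = -4.83-6 = -10.83; w = -4.83 - 0.1·(-10.83) = -3.747
step 2: grad = -3.747-6 = -9.747; w = -3.747 - 0.1·(-9.747) = -2.7723

-2.7723


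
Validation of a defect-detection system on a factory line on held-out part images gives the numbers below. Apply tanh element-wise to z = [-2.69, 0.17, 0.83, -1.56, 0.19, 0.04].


tanh(-2.69) = -0.9908
tanh(0.17) = 0.1684
tanh(0.83) = 0.6805
tanh(-1.56) = -0.9154
tanh(0.19) = 0.1877
tanh(0.04) = 0.04
result = [-0.9908, 0.1684, 0.6805, -0.9154, 0.1877, 0.04]

[-0.9908, 0.1684, 0.6805, -0.9154, 0.1877, 0.04]


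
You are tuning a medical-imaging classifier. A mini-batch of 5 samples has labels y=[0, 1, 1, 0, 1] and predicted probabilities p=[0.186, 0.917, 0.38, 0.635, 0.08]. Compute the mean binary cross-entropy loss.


L[0] = -ln(1-0.186) = -ln(0.814) = 0.2058
L[1] = -ln(0.917) = 0.0866
L[2] = -ln(0.38) = 0.9676
L[3] = -ln(1-0.635) = -ln(0.365) = 1.0079
L[4] = -ln(0.08) = 2.5257
mean = (0.2058 + 0.0866 + 0.9676 + 1.0079 + 2.5257)/5 = 0.9587

0.9587


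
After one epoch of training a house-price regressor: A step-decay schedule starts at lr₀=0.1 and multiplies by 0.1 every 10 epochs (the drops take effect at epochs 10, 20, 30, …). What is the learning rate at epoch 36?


n_drops = ⌊36/10⌋ = 3
lr = 0.1·0.1^3 = 0.1·0.001 = 0.0001

0.0001


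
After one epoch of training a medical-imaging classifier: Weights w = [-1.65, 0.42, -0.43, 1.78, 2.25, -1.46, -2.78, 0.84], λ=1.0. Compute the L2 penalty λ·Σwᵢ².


‖w‖₂² = (-1.65)² + (0.42)² + (-0.43)² + (1.78)² + (2.25)² + (-1.46)² + (-2.78)² + (0.84)²
     = 2.7225 + 0.1764 + 0.1849 + 3.1684 + 5.0625 + 2.1316 + 7.7284 + 0.7056
     = 21.8803
λ·‖w‖₂² = 1.0·21.8803 = 21.8803

21.8803


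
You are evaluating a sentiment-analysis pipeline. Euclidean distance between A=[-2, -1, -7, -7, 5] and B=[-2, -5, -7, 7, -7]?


d = √((-2+ 2)² + (-1+ 5)² + (-7+ 7)² + (-7-7)² + (5+ 7)²)
  = √(0 + 16 + 0 + 196 + 144)
  = √356 = 18.868

18.868


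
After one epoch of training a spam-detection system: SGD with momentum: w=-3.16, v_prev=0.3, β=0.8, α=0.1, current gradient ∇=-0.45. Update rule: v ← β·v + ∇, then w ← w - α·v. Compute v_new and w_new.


v_new = 0.8·0.3 - 0.45 = 0.24 - 0.45 = -0.21
w_new = -3.16 - 0.1·-0.21 = -3.16 + 0.021 = -3.139

v_new=-0.21, w_new=-3.139


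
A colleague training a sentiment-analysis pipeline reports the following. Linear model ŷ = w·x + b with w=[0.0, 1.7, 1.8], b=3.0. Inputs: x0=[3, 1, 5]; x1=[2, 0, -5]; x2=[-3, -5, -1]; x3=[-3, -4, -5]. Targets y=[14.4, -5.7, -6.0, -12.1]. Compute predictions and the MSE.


ŷ0 = (0.0)·(3) + (1.7)·(1) + (1.8)·(5) + 3.0 = 13.7
ŷ1 = (0.0)·(2) + (1.7)·(0) + (1.8)·(-5) + 3.0 = -6.0
ŷ2 = (0.0)·(-3) + (1.7)·(-5) + (1.8)·(-1) + 3.0 = -7.3
ŷ3 = (0.0)·(-3) + (1.7)·(-4) + (1.8)·(-5) + 3.0 = -12.8
errors² = [0.49, 0.09, 1.69, 0.49]
MSE = 2.7600/4 = 0.69

0.69


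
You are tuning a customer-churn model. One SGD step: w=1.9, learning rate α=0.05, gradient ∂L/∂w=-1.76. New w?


w_new = w - α·∇
= 1.9 - 0.05·-1.76
= 1.9 + 0.088
= 1.988

1.988


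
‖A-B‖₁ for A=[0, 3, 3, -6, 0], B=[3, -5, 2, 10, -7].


d = |0-3| + |3+ 5| + |3-2| + |-6-10| + |0+ 7|
  = 3 + 8 + 1 + 16 + 7
  = 35

35


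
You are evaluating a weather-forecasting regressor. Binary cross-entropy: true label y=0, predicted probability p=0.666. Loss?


BCE = -[y·ln(p) + (1-y)·ln(1-p)]
= -0 - 1·ln(1-0.666)
= -ln(0.334) = 1.0966

1.0966


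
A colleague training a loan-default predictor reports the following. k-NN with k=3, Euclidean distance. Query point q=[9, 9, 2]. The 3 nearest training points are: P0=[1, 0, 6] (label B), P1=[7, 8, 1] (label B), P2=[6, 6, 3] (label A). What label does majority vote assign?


d(q,P0) = 12.6886  (label B)
d(q,P1) = 2.4495  (label B)
d(q,P2) = 4.3589  (label A)
Votes: A=1, B=2
Majority → B

B


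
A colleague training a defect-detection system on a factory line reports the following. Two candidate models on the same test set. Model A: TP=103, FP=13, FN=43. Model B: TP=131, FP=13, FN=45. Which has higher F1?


Model A: P=103/116=0.8879, R=103/146=0.7055, F1=2PR/(P+R)=2TP/(2TP+FP+FN)=206/262=0.7863
Model B: P=131/144=0.9097, R=131/176=0.7443, F1=2PR/(P+R)=2TP/(2TP+FP+FN)=262/320=0.8187
0.7863 < 0.8187 → Model B

Model B


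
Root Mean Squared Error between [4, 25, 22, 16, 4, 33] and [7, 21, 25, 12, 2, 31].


MSE = 58/6 = 9.6667
RMSE = √(58/6) = 3.1091

3.1091


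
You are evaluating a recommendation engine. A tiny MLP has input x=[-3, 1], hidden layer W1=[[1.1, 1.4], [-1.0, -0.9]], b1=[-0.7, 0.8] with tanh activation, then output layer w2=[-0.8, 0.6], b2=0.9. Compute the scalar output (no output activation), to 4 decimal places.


z1[0] = (1.1)·(-3) + (1.4)·(1) - 0.7 = -2.6
z1[1] = (-1.0)·(-3) + (-0.9)·(1) + 0.8 = 2.9
h = tanh(z1) = [-0.989, 0.994]
output = (-0.8)·(-0.989) + (0.6)·(0.994) + 0.9 = 2.2876

2.2876


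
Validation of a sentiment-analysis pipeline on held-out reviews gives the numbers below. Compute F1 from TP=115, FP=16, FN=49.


Precision = 115/131 = 0.8779
Recall = 115/164 = 0.7012
F1 = 2·P·R/(P+R) = 2·TP/(2·TP+FP+FN) = 230/(230+16+49) = 230/295 = 0.7797

0.7797


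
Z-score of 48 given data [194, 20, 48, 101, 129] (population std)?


μ = 98.4, σ = 61.2686
z = (48 - 98.4)/61.2686 = -0.8226

-0.8226


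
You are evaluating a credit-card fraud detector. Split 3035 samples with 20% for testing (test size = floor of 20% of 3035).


Test = ⌊3035·20/100⌋ = 607
Train = 3035 - 607 = 2428

Train: 2428, Test: 607


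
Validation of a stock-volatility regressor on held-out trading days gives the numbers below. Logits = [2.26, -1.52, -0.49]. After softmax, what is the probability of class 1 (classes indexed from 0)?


Exponentials: e^2.26=9.5831, e^-1.52=0.2187, e^-0.49=0.6126
Sum = 10.4144
Softmax = [0.9202, 0.021, 0.0588]
p[1] = 0.2187/10.4144 = 0.021

0.021


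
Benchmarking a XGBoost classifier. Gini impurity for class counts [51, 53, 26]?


Probabilities: [51/130, 53/130, 26/130] ≈ [0.3923, 0.4077, 0.2]
Σpᵢ² = (2601 + 2809 + 676)/130² = 6086/16900
Gini = 1 - Σpᵢ² = 1 - 6086/16900 = 0.6399

0.6399


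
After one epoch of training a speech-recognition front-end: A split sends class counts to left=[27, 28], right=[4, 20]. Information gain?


Parent = [31, 48], H_parent = 0.9663
H_left = 0.9998 (n=55), H_right = 0.65 (n=24)
H_children = (55/79)·0.9998 + (24/79)·0.65 = 0.8935
IG = 0.9663 - 0.8935 = 0.0728

0.0728


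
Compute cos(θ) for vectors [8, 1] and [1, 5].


A·B = 8·1 + 1·5 = 13
‖A‖ = √65 = 8.0623, ‖B‖ = √26 = 5.099
cos = 13/(√65·√26) = 13/√1690 = 0.3162

0.3162


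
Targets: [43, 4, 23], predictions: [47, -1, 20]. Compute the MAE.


Absolute errors: |43-47|=4, |4+ 1|=5, |23-20|=3
Sum = 12
MAE = 12/3 = 4

4


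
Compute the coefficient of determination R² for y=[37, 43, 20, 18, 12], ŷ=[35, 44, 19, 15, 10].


ȳ = 26
SS_res = Σ(y-ŷ)² = 19
SS_tot = Σ(y-ȳ)² = 706
R² = 1 - SS_res/SS_tot = 1 - 0.0269 = 0.9731

0.9731


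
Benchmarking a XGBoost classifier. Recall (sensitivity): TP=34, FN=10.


Recall = TP/(TP+FN)
= 34/(34+10)
= 34/44 = 77.27%

77.27%


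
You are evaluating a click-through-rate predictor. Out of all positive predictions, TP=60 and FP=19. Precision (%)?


Precision = TP/(TP+FP)
= 60/(60+19)
= 60/79 = 75.95%

75.95%


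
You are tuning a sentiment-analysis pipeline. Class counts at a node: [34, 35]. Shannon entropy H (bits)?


Probabilities: [34/69, 35/69] ≈ [0.4928, 0.5072]
H = -((34/69)·log₂(34/69) + (35/69)·log₂(35/69))
  = 0.9998 bits

0.9998 bits


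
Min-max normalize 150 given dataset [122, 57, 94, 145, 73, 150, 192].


min=57, max=192
(150-57)/(192-57) = 93/135 = 0.6889

0.6889


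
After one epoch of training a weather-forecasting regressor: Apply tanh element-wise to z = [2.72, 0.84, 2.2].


tanh(2.72) = 0.9914
tanh(0.84) = 0.6858
tanh(2.2) = 0.9757
result = [0.9914, 0.6858, 0.9757]

[0.9914, 0.6858, 0.9757]


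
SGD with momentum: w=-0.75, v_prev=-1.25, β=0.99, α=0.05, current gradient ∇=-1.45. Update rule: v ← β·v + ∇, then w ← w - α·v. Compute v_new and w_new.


v_new = 0.99·-1.25 - 1.45 = -1.2375 - 1.45 = -2.6875
w_new = -0.75 - 0.05·-2.6875 = -0.75 + 0.134375 = -0.615625

v_new=-2.6875, w_new=-0.615625


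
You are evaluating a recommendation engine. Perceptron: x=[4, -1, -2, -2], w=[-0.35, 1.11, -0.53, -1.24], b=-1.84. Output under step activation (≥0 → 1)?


z = (4)·(-0.35) + (-1)·(1.11) + (-2)·(-0.53) + (-2)·(-1.24) - 1.84
  = -0.81
step(z) = 0 (z<0)

0


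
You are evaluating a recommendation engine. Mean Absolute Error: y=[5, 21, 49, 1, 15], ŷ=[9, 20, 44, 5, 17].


Absolute errors: |5-9|=4, |21-20|=1, |49-44|=5, |1-5|=4, |15-17|=2
Sum = 16
MAE = 16/5 = 16/5

16/5


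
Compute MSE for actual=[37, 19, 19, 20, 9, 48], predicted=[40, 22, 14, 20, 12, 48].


Squared errors: (37-40)²=9, (19-22)²=9, (19-14)²=25, (20-20)²=0, (9-12)²=9, (48-48)²=0
Sum = 52
MSE = 52/6 = 26/3

26/3


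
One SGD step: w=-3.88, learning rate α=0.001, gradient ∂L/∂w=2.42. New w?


w_new = w - α·∇
= -3.88 - 0.001·2.42
= -3.88 - 0.00242
= -3.88242

-3.88242


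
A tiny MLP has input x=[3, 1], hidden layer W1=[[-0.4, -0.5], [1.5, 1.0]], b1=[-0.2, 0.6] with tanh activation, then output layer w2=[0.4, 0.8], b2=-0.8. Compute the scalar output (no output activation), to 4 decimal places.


z1[0] = (-0.4)·(3) + (-0.5)·(1) - 0.2 = -1.9
z1[1] = (1.5)·(3) + (1.0)·(1) + 0.6 = 6.1
h = tanh(z1) = [-0.9562, 1.0]
output = (0.4)·(-0.9562) + (0.8)·(1.0) - 0.8 = -0.3825

-0.3825


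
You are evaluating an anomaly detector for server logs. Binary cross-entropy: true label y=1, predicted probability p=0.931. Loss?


BCE = -[y·ln(p) + (1-y)·ln(1-p)]
= -1·ln(0.931) - 0
= -ln(0.931) = 0.0715

0.0715


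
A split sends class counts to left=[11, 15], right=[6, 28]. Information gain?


Parent = [17, 43], H_parent = 0.86
H_left = 0.9829 (n=26), H_right = 0.6723 (n=34)
H_children = (26/60)·0.9829 + (34/60)·0.6723 = 0.8069
IG = 0.86 - 0.8069 = 0.0531

0.0531


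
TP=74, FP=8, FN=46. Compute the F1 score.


Precision = 74/82 = 0.9024
Recall = 74/120 = 0.6167
F1 = 2·P·R/(P+R) = 2·TP/(2·TP+FP+FN) = 148/(148+8+46) = 148/202 = 0.7327

0.7327


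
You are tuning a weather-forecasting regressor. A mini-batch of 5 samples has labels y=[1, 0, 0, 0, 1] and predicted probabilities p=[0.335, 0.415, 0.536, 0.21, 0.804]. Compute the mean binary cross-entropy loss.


L[0] = -ln(0.335) = 1.0936
L[1] = -ln(1-0.415) = -ln(0.585) = 0.5361
L[2] = -ln(1-0.536) = -ln(0.464) = 0.7679
L[3] = -ln(1-0.21) = -ln(0.79) = 0.2357
L[4] = -ln(0.804) = 0.2182
mean = (1.0936 + 0.5361 + 0.7679 + 0.2357 + 0.2182)/5 = 0.5703

0.5703


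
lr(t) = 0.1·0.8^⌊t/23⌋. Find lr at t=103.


n_drops = ⌊103/23⌋ = 4
lr = 0.1·0.8^4 = 0.1·0.4096 = 0.04096

0.04096


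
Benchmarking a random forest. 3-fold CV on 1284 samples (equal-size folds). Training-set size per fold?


Fold size = 1284/3 = 428
Training per fold = 1284 - 428 = 856

856


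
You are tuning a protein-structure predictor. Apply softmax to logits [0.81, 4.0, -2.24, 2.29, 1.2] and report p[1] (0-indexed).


Exponentials: e^0.81=2.2479, e^4.0=54.5982, e^-2.24=0.1065, e^2.29=9.8749, e^1.2=3.3201
Sum = 70.1476
Softmax = [0.032, 0.7783, 0.0015, 0.1408, 0.0473]
p[1] = 54.5982/70.1476 = 0.7783

0.7783


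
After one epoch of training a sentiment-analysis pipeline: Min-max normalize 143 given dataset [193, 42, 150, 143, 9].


min=9, max=193
(143-9)/(193-9) = 134/184 = 0.7283

0.7283


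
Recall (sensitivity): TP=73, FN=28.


Recall = TP/(TP+FN)
= 73/(73+28)
= 73/101 = 72.28%

72.28%


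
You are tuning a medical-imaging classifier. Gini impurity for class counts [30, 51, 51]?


Probabilities: [30/132, 51/132, 51/132] ≈ [0.2273, 0.3864, 0.3864]
Σpᵢ² = (900 + 2601 + 2601)/132² = 6102/17424
Gini = 1 - Σpᵢ² = 1 - 6102/17424 = 0.6498

0.6498


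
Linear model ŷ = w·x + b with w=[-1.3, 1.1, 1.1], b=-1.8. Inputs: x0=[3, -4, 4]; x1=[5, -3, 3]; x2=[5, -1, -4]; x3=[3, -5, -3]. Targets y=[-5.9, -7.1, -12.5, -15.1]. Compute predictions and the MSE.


ŷ0 = (-1.3)·(3) + (1.1)·(-4) + (1.1)·(4) - 1.8 = -5.7
ŷ1 = (-1.3)·(5) + (1.1)·(-3) + (1.1)·(3) - 1.8 = -8.3
ŷ2 = (-1.3)·(5) + (1.1)·(-1) + (1.1)·(-4) - 1.8 = -13.8
ŷ3 = (-1.3)·(3) + (1.1)·(-5) + (1.1)·(-3) - 1.8 = -14.5
errors² = [0.04, 1.44, 1.69, 0.36]
MSE = 3.5300/4 = 0.8825

0.8825


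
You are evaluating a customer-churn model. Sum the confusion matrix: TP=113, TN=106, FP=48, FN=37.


Total = TP + TN + FP + FN
= 113 + 106 + 48 + 37
= 304
(Predicted positive: 161, predicted negative: 143)

304


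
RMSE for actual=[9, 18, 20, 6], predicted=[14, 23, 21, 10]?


MSE = 67/4 = 16.75
RMSE = √(67/4) = 4.0927

4.0927


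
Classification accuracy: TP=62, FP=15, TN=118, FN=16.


Accuracy = (TP+TN)/(TP+TN+FP+FN)
= (62+118)/(211)
= 180/211 = 85.31%

85.31%


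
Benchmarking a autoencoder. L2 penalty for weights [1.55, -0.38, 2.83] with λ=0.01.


‖w‖₂² = (1.55)² + (-0.38)² + (2.83)²
     = 2.4025 + 0.1444 + 8.0089
     = 10.5558
λ·‖w‖₂² = 0.01·10.5558 = 0.105558

0.105558


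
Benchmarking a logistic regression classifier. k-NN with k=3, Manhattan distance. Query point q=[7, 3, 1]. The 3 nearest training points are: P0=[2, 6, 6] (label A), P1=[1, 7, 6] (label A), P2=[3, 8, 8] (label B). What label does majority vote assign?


d(q,P0) = 13  (label A)
d(q,P1) = 15  (label A)
d(q,P2) = 16  (label B)
Votes: A=2, B=1
Majority → A

A


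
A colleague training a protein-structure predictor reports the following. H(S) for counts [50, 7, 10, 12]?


Probabilities: [50/79, 7/79, 10/79, 12/79] ≈ [0.6329, 0.0886, 0.1266, 0.1519]
H = -((50/79)·log₂(50/79) + (7/79)·log₂(7/79) + (10/79)·log₂(10/79) + (12/79)·log₂(12/79))
  = 1.5179 bits

1.5179 bits


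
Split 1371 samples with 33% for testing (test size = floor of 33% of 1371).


Test = ⌊1371·33/100⌋ = 452
Train = 1371 - 452 = 919

Train: 919, Test: 452


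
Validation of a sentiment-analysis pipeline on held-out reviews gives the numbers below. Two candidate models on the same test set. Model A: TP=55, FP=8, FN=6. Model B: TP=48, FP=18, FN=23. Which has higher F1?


Model A: P=55/63=0.873, R=55/61=0.9016, F1=2PR/(P+R)=2TP/(2TP+FP+FN)=110/124=0.8871
Model B: P=48/66=0.7273, R=48/71=0.6761, F1=2PR/(P+R)=2TP/(2TP+FP+FN)=96/137=0.7007
0.8871 > 0.7007 → Model A

Model A


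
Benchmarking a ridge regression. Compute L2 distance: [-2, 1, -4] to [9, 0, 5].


d = √((-2-9)² + (1-0)² + (-4-5)²)
  = √(121 + 1 + 81)
  = √203 = 14.2478

14.2478


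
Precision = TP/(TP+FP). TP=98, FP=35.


Precision = TP/(TP+FP)
= 98/(98+35)
= 98/133 = 73.68%

73.68%


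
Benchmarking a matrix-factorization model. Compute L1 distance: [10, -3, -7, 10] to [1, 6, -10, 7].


d = |10-1| + |-3-6| + |-7+ 10| + |10-7|
  = 9 + 9 + 3 + 3
  = 24

24


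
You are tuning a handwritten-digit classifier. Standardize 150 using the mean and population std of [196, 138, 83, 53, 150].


μ = 124, σ = 50.5529
z = (150 - 124)/50.5529 = 0.5143

0.5143


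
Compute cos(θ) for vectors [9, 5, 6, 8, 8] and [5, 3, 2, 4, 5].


A·B = 9·5 + 5·3 + 6·2 + 8·4 + 8·5 = 144
‖A‖ = √270 = 16.4317, ‖B‖ = √79 = 8.8882
cos = 144/(√270·√79) = 144/√21330 = 0.986

0.986


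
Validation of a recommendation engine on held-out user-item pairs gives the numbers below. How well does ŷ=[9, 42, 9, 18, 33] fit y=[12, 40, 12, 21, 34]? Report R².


ȳ = 23.8
SS_res = Σ(y-ŷ)² = 32
SS_tot = Σ(y-ȳ)² = 652.8
R² = 1 - SS_res/SS_tot = 1 - 0.049 = 0.951

0.951


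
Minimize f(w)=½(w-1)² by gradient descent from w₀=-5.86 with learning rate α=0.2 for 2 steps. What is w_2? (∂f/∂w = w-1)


step 1: grad = -5.86-1 = -6.86; w = -5.86 - 0.2·(-6.86) = -4.488
step 2: grad = -4.488-1 = -5.488; w = -4.488 - 0.2·(-5.488) = -3.3904

-3.3904


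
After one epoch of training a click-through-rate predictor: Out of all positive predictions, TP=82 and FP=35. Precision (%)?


Precision = TP/(TP+FP)
= 82/(82+35)
= 82/117 = 70.09%

70.09%


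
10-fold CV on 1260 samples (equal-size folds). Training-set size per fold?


Fold size = 1260/10 = 126
Training per fold = 1260 - 126 = 1134

1134


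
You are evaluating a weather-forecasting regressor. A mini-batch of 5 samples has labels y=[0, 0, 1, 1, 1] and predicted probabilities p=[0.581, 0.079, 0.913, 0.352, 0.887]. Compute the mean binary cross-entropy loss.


L[0] = -ln(1-0.581) = -ln(0.419) = 0.8699
L[1] = -ln(1-0.079) = -ln(0.921) = 0.0823
L[2] = -ln(0.913) = 0.091
L[3] = -ln(0.352) = 1.0441
L[4] = -ln(0.887) = 0.1199
mean = (0.8699 + 0.0823 + 0.091 + 1.0441 + 0.1199)/5 = 0.4414

0.4414


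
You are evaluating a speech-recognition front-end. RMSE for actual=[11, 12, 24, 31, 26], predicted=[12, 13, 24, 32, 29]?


MSE = 12/5 = 2.4
RMSE = √(12/5) = 1.5492

1.5492


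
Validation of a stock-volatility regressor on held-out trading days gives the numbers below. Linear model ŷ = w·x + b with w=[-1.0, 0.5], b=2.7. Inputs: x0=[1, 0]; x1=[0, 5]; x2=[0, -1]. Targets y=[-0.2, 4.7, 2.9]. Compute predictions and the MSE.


ŷ0 = (-1.0)·(1) + (0.5)·(0) + 2.7 = 1.7
ŷ1 = (-1.0)·(0) + (0.5)·(5) + 2.7 = 5.2
ŷ2 = (-1.0)·(0) + (0.5)·(-1) + 2.7 = 2.2
errors² = [3.61, 0.25, 0.49]
MSE = 4.3500/3 = 1.45

1.45


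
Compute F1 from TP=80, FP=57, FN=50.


Precision = 80/137 = 0.5839
Recall = 80/130 = 0.6154
F1 = 2·P·R/(P+R) = 2·TP/(2·TP+FP+FN) = 160/(160+57+50) = 160/267 = 0.5993

0.5993


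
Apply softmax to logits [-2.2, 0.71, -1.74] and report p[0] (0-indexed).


Exponentials: e^-2.2=0.1108, e^0.71=2.034, e^-1.74=0.1755
Sum = 2.3203
Softmax = [0.0478, 0.8766, 0.0756]
p[0] = 0.1108/2.3203 = 0.0478

0.0478


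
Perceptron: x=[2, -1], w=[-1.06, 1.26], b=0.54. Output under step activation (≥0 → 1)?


z = (2)·(-1.06) + (-1)·(1.26) + 0.54
  = -2.84
step(z) = 0 (z<0)

0


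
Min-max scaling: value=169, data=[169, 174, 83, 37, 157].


min=37, max=174
(169-37)/(174-37) = 132/137 = 0.9635

0.9635


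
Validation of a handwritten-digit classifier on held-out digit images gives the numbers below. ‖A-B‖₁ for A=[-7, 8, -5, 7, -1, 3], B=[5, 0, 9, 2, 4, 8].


d = |-7-5| + |8-0| + |-5-9| + |7-2| + |-1-4| + |3-8|
  = 12 + 8 + 14 + 5 + 5 + 5
  = 49

49


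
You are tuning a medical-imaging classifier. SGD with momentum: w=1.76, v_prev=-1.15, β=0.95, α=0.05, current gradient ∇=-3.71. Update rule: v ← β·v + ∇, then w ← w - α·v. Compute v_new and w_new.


v_new = 0.95·-1.15 - 3.71 = -1.0925 - 3.71 = -4.8025
w_new = 1.76 - 0.05·-4.8025 = 1.76 + 0.240125 = 2.000125

v_new=-4.8025, w_new=2.000125


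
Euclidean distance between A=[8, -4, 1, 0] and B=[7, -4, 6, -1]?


d = √((8-7)² + (-4+ 4)² + (1-6)² + (0+ 1)²)
  = √(1 + 0 + 25 + 1)
  = √27 = 5.1962

5.1962


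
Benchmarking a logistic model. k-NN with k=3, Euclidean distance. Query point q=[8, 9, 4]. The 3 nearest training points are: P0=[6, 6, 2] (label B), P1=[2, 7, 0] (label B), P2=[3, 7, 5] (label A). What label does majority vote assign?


d(q,P0) = 4.1231  (label B)
d(q,P1) = 7.4833  (label B)
d(q,P2) = 5.4772  (label A)
Votes: A=1, B=2
Majority → B

B


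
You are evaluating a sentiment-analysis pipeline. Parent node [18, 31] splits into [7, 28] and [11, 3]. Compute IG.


Parent = [18, 31], H_parent = 0.9486
H_left = 0.7219 (n=35), H_right = 0.7496 (n=14)
H_children = (35/49)·0.7219 + (14/49)·0.7496 = 0.7298
IG = 0.9486 - 0.7298 = 0.2188

0.2188


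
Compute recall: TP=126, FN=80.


Recall = TP/(TP+FN)
= 126/(126+80)
= 126/206 = 61.17%

61.17%


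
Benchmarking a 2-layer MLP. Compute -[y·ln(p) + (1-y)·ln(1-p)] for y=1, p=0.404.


BCE = -[y·ln(p) + (1-y)·ln(1-p)]
= -1·ln(0.404) - 0
= -ln(0.404) = 0.9063

0.9063


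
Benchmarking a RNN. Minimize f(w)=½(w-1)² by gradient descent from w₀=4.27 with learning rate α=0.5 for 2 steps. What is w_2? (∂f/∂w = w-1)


step 1: grad = 4.27-1 = 3.27; w = 4.27 - 0.5·(3.27) = 2.635
step 2: grad = 2.635-1 = 1.635; w = 2.635 - 0.5·(1.635) = 1.8175

1.8175


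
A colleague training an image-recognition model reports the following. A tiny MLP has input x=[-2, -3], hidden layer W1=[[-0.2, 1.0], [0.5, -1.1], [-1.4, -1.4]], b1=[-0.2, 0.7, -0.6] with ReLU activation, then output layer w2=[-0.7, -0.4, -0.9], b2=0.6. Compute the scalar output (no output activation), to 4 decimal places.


z1[0] = (-0.2)·(-2) + (1.0)·(-3) - 0.2 = -2.8
z1[1] = (0.5)·(-2) + (-1.1)·(-3) + 0.7 = 3.0
z1[2] = (-1.4)·(-2) + (-1.4)·(-3) - 0.6 = 6.4
h = ReLU(z1) = [0.0, 3.0, 6.4]
output = (-0.7)·(0.0) + (-0.4)·(3.0) + (-0.9)·(6.4) + 0.6 = -6.36

-6.36


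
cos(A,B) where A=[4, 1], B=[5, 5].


A·B = 4·5 + 1·5 = 25
‖A‖ = √17 = 4.1231, ‖B‖ = √50 = 7.0711
cos = 25/(√17·√50) = 25/√850 = 0.8575

0.8575


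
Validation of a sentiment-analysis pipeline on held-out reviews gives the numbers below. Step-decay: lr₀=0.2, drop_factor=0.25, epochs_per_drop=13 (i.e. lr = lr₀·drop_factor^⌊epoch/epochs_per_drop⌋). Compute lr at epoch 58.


n_drops = ⌊58/13⌋ = 4
lr = 0.2·0.25^4 = 0.2·0.00390625 = 0.00078125

0.00078125


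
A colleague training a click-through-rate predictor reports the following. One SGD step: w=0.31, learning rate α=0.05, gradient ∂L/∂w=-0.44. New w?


w_new = w - α·∇
= 0.31 - 0.05·-0.44
= 0.31 + 0.022
= 0.332

0.332


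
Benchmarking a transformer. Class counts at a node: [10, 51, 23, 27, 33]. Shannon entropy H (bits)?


Probabilities: [10/144, 51/144, 23/144, 27/144, 33/144] ≈ [0.0694, 0.3542, 0.1597, 0.1875, 0.2292]
H = -((10/144)·log₂(10/144) + (51/144)·log₂(51/144) + (23/144)·log₂(23/144) + (27/144)·log₂(27/144) + (33/144)·log₂(33/144))
  = 2.1602 bits

2.1602 bits


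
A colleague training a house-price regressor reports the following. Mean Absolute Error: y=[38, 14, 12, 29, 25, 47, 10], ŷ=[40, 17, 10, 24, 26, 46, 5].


Absolute errors: |38-40|=2, |14-17|=3, |12-10|=2, |29-24|=5, |25-26|=1, |47-46|=1, |10-5|=5
Sum = 19
MAE = 19/7 = 19/7

19/7


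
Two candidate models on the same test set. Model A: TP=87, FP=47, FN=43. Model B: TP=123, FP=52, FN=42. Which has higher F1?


Model A: P=87/134=0.6493, R=87/130=0.6692, F1=2PR/(P+R)=2TP/(2TP+FP+FN)=174/264=0.6591
Model B: P=123/175=0.7029, R=123/165=0.7455, F1=2PR/(P+R)=2TP/(2TP+FP+FN)=246/340=0.7235
0.6591 < 0.7235 → Model B

Model B
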